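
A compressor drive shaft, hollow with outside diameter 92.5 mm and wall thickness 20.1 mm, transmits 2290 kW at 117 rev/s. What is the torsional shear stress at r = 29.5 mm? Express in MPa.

14.2 MPa

ω = 2π·117 = 735.1 rad/s, so T = P/ω = 2290×10³ / 735.1 = 3115 N·m.
J = π(d_o⁴ − d_i⁴)/32 = π(0.0925⁴ − 0.0523⁴)/32 = 6.453×10^-6 m⁴.
Shear stress varies linearly with radius: τ = T·r/J = 3115 × 0.0295 / 6.453×10^-6 = 1.424×10^7 Pa.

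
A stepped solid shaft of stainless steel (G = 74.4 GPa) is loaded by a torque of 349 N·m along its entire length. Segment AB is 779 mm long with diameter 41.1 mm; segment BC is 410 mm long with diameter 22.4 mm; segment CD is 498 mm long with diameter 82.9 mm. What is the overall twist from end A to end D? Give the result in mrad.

J_AB = π(0.0411)⁴/32 = 2.80×10^-7 m⁴; J_BC = π(0.0224)⁴/32 = 2.47×10^-8 m⁴; J_CD = π(0.0829)⁴/32 = 4.64×10^-6 m⁴.
θ = (T/G)·Σ L_i/J_i = (349.0/74.4×10⁹)·(0.779/2.80×10^-7 + 0.410/2.47×10^-8 + 0.498/4.64×10^-6) = 0.09136 rad.

91.4 mrad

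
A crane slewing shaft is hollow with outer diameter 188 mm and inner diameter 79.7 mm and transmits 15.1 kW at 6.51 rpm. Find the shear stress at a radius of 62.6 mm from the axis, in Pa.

ω = 2π·6.51/60 = 0.6817 rad/s, so T = P/ω = 15.1×10³ / 0.6817 = 22150 N·m.
J = π(d_o⁴ − d_i⁴)/32 = π(0.188⁴ − 0.0797⁴)/32 = 1.187×10^-4 m⁴.
Shear stress varies linearly with radius: τ = T·r/J = 22150 × 0.0626 / 1.187×10^-4 = 1.168×10^7 Pa.

1.17e7 Pa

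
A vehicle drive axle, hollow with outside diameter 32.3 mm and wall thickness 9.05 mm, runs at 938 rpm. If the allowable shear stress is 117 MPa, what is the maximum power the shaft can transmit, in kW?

73.2 kW

J = π(d_o⁴ − d_i⁴)/32 = π(0.0323⁴ − 0.0142⁴)/32 = 1.029×10^-7 m⁴.
T_max = τ_allow·J/r = 1.17×10^8 × 1.029×10^-7 / 0.0161 = 745.2 N·m.
ω = 2π·938/60 = 98.23 rad/s, so P_max = T_max·ω = 7.320×10^4 W.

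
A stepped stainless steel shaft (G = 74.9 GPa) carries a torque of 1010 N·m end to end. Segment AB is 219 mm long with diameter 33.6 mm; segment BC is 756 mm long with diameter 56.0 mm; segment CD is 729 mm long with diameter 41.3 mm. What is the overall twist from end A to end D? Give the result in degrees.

J_AB = π(0.0336)⁴/32 = 1.25×10^-7 m⁴; J_BC = π(0.0560)⁴/32 = 9.65×10^-7 m⁴; J_CD = π(0.0413)⁴/32 = 2.86×10^-7 m⁴.
θ = (T/G)·Σ L_i/J_i = (1010/74.9×10⁹)·(0.219/1.25×10^-7 + 0.756/9.65×10^-7 + 0.729/2.86×10^-7) = 0.06858 rad.

3.93°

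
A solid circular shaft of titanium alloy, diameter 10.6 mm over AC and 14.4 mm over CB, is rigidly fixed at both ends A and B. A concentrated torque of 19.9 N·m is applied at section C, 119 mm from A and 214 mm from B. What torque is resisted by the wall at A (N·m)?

6.88 N·m

Compatibility: T_A·a/J_AC = T_B·b/J_CB with T_A + T_B = T₀.
J_AC = 1.24×10^-9 m⁴, J_CB = 4.22×10^-9 m⁴, so T_A = T₀·(J_AC/a)/((J_AC/a)+(J_CB/b)) = 6.877 N·m, T_B = 13.02 N·m.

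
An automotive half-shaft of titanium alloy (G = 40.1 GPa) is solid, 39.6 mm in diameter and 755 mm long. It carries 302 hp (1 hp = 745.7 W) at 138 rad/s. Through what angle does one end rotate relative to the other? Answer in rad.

0.127 rad

ω = 138 rad/s, so T = P/ω = 302×745.7 / 138.0 = 1632 N·m.
J = πd⁴/32 = π(0.0396)⁴/32 = 2.414×10^-7 m⁴.
θ = T·L/(G·J) = 1632 × 0.755 / (40.1×10⁹ × 2.414×10^-7) = 0.1273 rad.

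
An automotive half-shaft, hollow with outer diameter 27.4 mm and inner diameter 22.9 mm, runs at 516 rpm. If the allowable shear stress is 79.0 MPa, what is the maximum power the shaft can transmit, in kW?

8.83 kW

J = π(d_o⁴ − d_i⁴)/32 = π(0.0274⁴ − 0.0229⁴)/32 = 2.834×10^-8 m⁴.
T_max = τ_allow·J/r = 7.90×10^7 × 2.834×10^-8 / 0.0137 = 163.4 N·m.
ω = 2π·516/60 = 54.04 rad/s, so P_max = T_max·ω = 8829 W.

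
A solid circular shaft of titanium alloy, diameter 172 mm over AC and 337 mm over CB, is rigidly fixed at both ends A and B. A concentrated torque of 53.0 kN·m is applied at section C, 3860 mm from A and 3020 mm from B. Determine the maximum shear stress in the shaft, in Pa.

6.70e6 Pa

Compatibility: T_A·a/J_AC = T_B·b/J_CB with T_A + T_B = T₀.
J_AC = 8.59×10^-5 m⁴, J_CB = 1.27×10^-3 m⁴, so T_A = T₀·(J_AC/a)/((J_AC/a)+(J_CB/b)) = 2672 N·m, T_B = 50330 N·m.
τ in each portion: τ_AC = 2.67×10^6 Pa, τ_CB = 6.70×10^6 Pa; maximum is in CB.
τ_max = T_CB·r/J = 50330·0.169/1.27×10^-3 = 6.697×10^6 Pa.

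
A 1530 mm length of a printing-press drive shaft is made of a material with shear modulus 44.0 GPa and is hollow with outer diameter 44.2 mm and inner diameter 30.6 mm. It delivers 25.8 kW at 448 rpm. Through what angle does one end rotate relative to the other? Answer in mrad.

ω = 2π·448/60 = 46.91 rad/s, so T = P/ω = 25.8×10³ / 46.91 = 549.9 N·m.
J = π(d_o⁴ − d_i⁴)/32 = π(0.0442⁴ − 0.0306⁴)/32 = 2.886×10^-7 m⁴.
θ = T·L/(G·J) = 549.9 × 1.53 / (44.0×10⁹ × 2.886×10^-7) = 0.06625 rad.

66.3 mrad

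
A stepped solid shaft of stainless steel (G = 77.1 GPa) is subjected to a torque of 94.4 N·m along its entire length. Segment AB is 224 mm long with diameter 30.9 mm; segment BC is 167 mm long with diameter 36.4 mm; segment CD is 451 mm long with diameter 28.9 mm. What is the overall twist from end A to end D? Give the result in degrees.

0.706°

J_AB = π(0.0309)⁴/32 = 8.95×10^-8 m⁴; J_BC = π(0.0364)⁴/32 = 1.72×10^-7 m⁴; J_CD = π(0.0289)⁴/32 = 6.85×10^-8 m⁴.
θ = (T/G)·Σ L_i/J_i = (94.40/77.1×10⁹)·(0.224/8.95×10^-8 + 0.167/1.72×10^-7 + 0.451/6.85×10^-8) = 0.01231 rad.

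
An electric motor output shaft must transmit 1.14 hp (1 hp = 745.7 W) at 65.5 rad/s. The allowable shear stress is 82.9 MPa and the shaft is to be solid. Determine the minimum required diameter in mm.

ω = 65.5 rad/s, so T = P/ω = 1.14×745.7 / 65.50 = 12.98 N·m.
For a solid shaft τ_max = 16T/(πd³), so d = (16T/(π τ_allow))^(1/3) = (16·12.98/(π·8.29×10^7))^(1/3) = 0.009273 m.

9.27 mm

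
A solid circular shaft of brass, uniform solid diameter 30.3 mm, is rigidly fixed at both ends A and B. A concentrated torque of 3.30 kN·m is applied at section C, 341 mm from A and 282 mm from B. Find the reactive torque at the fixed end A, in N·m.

With uniform GJ and both ends fixed, compatibility θ_AC = θ_CB gives T_A·a = T_B·b, together with T_A + T_B = T₀.
T_A = T₀·b/(a+b) = 3300·282/623.0 = 1494 N·m; T_B = 1806 N·m.

1490 N·m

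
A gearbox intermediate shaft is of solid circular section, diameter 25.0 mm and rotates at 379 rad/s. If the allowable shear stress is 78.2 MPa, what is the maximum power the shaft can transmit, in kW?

J = πd⁴/32 = π(0.0250)⁴/32 = 3.835×10^-8 m⁴.
T_max = τ_allow·J/r = 7.82×10^7 × 3.835×10^-8 / 0.0125 = 239.9 N·m.
ω = 379 rad/s, so P_max = T_max·ω = 9.093×10^4 W.

90.9 kW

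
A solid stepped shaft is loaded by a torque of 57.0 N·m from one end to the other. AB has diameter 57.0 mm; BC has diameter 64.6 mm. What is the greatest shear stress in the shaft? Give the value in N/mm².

Under the same torque, τ_max = 16T/(πd³) is largest where d is smallest — segment AB (d = 57.0 mm).
τ_max = 16·57.00/(π·(0.0570)³) = 1.568×10^6 Pa.

1.57 N/mm²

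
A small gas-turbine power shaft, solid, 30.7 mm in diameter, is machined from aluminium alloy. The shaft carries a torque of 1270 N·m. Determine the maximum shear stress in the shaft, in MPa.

224 MPa

J = πd⁴/32 = π(0.0307)⁴/32 = 8.721×10^-8 m⁴.
τ_max = T·r/J = 1270 × 0.0153 / 8.721×10^-8 = 2.235×10^8 Pa.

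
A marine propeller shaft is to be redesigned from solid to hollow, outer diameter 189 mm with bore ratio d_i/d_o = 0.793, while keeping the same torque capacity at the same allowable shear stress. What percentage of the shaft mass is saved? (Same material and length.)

48.1 %

Equal τ_max and T ⇒ the solid shaft needs d_s³ = d_o³(1−k⁴), so d_s = 189·(1−0.793⁴)^(1/3) = 159.8 mm.
Area ratio A_h/A_s = d_o²(1−k²)/d_s² = (1−k²)/(1−k⁴)^(2/3) = 0.5191.
Mass saving = 1 − 0.5191 = 48.1 %.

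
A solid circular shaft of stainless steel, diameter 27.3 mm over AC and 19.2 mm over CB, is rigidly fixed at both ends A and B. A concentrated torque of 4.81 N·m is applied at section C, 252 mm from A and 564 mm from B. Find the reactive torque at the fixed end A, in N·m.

4.34 N·m

Compatibility: T_A·a/J_AC = T_B·b/J_CB with T_A + T_B = T₀.
J_AC = 5.45×10^-8 m⁴, J_CB = 1.33×10^-8 m⁴, so T_A = T₀·(J_AC/a)/((J_AC/a)+(J_CB/b)) = 4.336 N·m, T_B = 0.4740 N·m.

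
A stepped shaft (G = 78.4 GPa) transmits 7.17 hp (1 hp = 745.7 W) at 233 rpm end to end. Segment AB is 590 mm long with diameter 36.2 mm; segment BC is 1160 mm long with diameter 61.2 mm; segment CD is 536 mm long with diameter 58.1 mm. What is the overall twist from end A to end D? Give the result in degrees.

ω = 2π·233/60 = 24.40 rad/s, so T = P/ω = 7.17×745.7 / 24.40 = 219.1 N·m.
J_AB = π(0.0362)⁴/32 = 1.69×10^-7 m⁴; J_BC = π(0.0612)⁴/32 = 1.38×10^-6 m⁴; J_CD = π(0.0581)⁴/32 = 1.12×10^-6 m⁴.
θ = (T/G)·Σ L_i/J_i = (219.1/78.4×10⁹)·(0.590/1.69×10^-7 + 1.16/1.38×10^-6 + 0.536/1.12×10^-6) = 0.01347 rad.

0.772°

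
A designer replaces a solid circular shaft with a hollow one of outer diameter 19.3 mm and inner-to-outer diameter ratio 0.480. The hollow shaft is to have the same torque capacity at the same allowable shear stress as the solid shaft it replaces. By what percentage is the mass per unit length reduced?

20.2 %

Equal τ_max and T ⇒ the solid shaft needs d_s³ = d_o³(1−k⁴), so d_s = 19.3·(1−0.480⁴)^(1/3) = 18.95 mm.
Area ratio A_h/A_s = d_o²(1−k²)/d_s² = (1−k²)/(1−k⁴)^(2/3) = 0.7981.
Mass saving = 1 − 0.7981 = 20.2 %.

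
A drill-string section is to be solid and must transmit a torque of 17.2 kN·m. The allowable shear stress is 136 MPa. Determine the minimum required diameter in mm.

86.4 mm

For a solid shaft τ_max = 16T/(πd³), so d = (16T/(π τ_allow))^(1/3) = (16·17200/(π·1.36×10^8))^(1/3) = 0.08636 m.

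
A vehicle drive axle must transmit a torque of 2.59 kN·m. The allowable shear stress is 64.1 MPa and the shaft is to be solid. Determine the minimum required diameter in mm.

59.0 mm

For a solid shaft τ_max = 16T/(πd³), so d = (16T/(π τ_allow))^(1/3) = (16·2590/(π·6.41×10^7))^(1/3) = 0.05904 m.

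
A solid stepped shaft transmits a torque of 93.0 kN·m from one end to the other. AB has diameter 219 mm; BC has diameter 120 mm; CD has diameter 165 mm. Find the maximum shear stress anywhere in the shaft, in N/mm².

274 N/mm²

Under the same torque, τ_max = 16T/(πd³) is largest where d is smallest — segment BC (d = 120 mm).
τ_max = 16·93000/(π·(0.120)³) = 2.741×10^8 Pa.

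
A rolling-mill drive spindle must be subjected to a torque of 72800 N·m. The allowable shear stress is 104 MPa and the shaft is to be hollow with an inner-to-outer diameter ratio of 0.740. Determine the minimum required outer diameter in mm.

For a hollow shaft with d_i/d_o = 0.740: τ_max = 16T/(π d_o³ (1−k⁴)), so d_o = [16T/(π τ_allow (1−k⁴))]^(1/3) = [16·72800/(π·1.04×10^8·0.7001)]^(1/3) = 0.1720 m.

172 mm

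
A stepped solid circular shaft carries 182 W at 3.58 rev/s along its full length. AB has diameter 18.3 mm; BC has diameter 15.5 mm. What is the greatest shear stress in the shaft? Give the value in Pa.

ω = 2π·3.58 = 22.49 rad/s, so T = P/ω = 182 / 22.49 = 8.091 N·m.
Under the same torque, τ_max = 16T/(πd³) is largest where d is smallest — segment BC (d = 15.5 mm).
τ_max = 16·8.091/(π·(0.0155)³) = 1.107×10^7 Pa.

1.11e7 Pa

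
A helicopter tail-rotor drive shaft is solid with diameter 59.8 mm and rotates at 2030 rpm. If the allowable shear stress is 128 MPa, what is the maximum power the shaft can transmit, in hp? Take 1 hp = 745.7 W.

J = πd⁴/32 = π(0.0598)⁴/32 = 1.255×10^-6 m⁴.
T_max = τ_allow·J/r = 1.28×10^8 × 1.255×10^-6 / 0.0299 = 5375 N·m.
ω = 2π·2030/60 = 212.6 rad/s, so P_max = T_max·ω = 1.143×10^6 W.

1530 hp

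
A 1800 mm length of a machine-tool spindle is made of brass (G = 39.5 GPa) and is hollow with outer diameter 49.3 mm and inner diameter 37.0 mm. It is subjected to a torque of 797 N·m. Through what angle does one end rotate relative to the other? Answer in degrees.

J = π(d_o⁴ − d_i⁴)/32 = π(0.0493⁴ − 0.0370⁴)/32 = 3.960×10^-7 m⁴.
θ = T·L/(G·J) = 797.0 × 1.80 / (39.5×10⁹ × 3.960×10^-7) = 0.09173 rad.

5.26°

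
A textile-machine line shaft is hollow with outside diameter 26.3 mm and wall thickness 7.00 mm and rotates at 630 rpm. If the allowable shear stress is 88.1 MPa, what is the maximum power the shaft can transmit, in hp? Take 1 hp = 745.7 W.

26.5 hp

J = π(d_o⁴ − d_i⁴)/32 = π(0.0263⁴ − 0.0123⁴)/32 = 4.472×10^-8 m⁴.
T_max = τ_allow·J/r = 8.81×10^7 × 4.472×10^-8 / 0.0132 = 299.6 N·m.
ω = 2π·630/60 = 65.97 rad/s, so P_max = T_max·ω = 1.977×10^4 W.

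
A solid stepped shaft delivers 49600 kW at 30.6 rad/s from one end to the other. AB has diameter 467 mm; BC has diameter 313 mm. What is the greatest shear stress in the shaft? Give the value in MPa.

ω = 30.6 rad/s, so T = P/ω = 49600×10³ / 30.60 = 1.621e6 N·m.
Under the same torque, τ_max = 16T/(πd³) is largest where d is smallest — segment BC (d = 313 mm).
τ_max = 16·1.621e6/(π·(0.313)³) = 2.692×10^8 Pa.

269 MPa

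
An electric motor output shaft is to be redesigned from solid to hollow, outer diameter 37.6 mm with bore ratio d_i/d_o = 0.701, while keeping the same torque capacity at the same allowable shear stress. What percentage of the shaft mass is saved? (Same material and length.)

Equal τ_max and T ⇒ the solid shaft needs d_s³ = d_o³(1−k⁴), so d_s = 37.6·(1−0.701⁴)^(1/3) = 34.29 mm.
Area ratio A_h/A_s = d_o²(1−k²)/d_s² = (1−k²)/(1−k⁴)^(2/3) = 0.6115.
Mass saving = 1 − 0.6115 = 38.9 %.

38.9 %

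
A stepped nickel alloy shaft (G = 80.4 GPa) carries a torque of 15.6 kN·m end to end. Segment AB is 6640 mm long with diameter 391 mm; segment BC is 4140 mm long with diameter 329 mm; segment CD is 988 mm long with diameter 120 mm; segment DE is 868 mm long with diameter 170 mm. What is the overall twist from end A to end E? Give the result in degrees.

J_AB = π(0.391)⁴/32 = 2.29×10^-3 m⁴; J_BC = π(0.329)⁴/32 = 1.15×10^-3 m⁴; J_CD = π(0.120)⁴/32 = 2.04×10^-5 m⁴; J_DE = π(0.170)⁴/32 = 8.20×10^-5 m⁴.
θ = (T/G)·Σ L_i/J_i = (15600/80.4×10⁹)·(6.64/2.29×10^-3 + 4.14/1.15×10^-3 + 0.988/2.04×10^-5 + 0.868/8.20×10^-5) = 0.01273 rad.

0.729°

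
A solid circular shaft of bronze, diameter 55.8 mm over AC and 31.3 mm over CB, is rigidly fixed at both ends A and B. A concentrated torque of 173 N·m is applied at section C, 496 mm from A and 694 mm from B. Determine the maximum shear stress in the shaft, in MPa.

Compatibility: T_A·a/J_AC = T_B·b/J_CB with T_A + T_B = T₀.
J_AC = 9.52×10^-7 m⁴, J_CB = 9.42×10^-8 m⁴, so T_A = T₀·(J_AC/a)/((J_AC/a)+(J_CB/b)) = 161.6 N·m, T_B = 11.43 N·m.
τ in each portion: τ_AC = 4.74×10^6 Pa, τ_CB = 1.90×10^6 Pa; maximum is in AC.
τ_max = T_AC·r/J = 161.6·0.0279/9.52×10^-7 = 4.736×10^6 Pa.

4.74 MPa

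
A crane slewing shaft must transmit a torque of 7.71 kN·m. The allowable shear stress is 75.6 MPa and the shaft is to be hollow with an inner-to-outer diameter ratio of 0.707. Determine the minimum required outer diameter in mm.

For a hollow shaft with d_i/d_o = 0.707: τ_max = 16T/(π d_o³ (1−k⁴)), so d_o = [16T/(π τ_allow (1−k⁴))]^(1/3) = [16·7710/(π·7.56×10^7·0.7502)]^(1/3) = 0.08847 m.

88.5 mm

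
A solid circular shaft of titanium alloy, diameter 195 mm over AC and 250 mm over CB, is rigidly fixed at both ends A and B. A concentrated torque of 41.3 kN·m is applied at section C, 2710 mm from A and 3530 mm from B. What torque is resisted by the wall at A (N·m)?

13400 N·m

Compatibility: T_A·a/J_AC = T_B·b/J_CB with T_A + T_B = T₀.
J_AC = 1.42×10^-4 m⁴, J_CB = 3.83×10^-4 m⁴, so T_A = T₀·(J_AC/a)/((J_AC/a)+(J_CB/b)) = 13440 N·m, T_B = 27860 N·m.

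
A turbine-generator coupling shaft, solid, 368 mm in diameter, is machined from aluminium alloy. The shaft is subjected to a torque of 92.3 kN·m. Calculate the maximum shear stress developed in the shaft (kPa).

9430 kPa

J = πd⁴/32 = π(0.368)⁴/32 = 1.800×10^-3 m⁴.
τ_max = T·r/J = 92300 × 0.184 / 1.800×10^-3 = 9.433×10^6 Pa.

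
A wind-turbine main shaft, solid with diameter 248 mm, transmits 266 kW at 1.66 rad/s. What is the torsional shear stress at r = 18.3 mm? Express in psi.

ω = 1.66 rad/s, so T = P/ω = 266×10³ / 1.660 = 160200 N·m.
J = πd⁴/32 = π(0.248)⁴/32 = 3.714×10^-4 m⁴.
Shear stress varies linearly with radius: τ = T·r/J = 160200 × 0.0183 / 3.714×10^-4 = 7.896×10^6 Pa.

1150 psi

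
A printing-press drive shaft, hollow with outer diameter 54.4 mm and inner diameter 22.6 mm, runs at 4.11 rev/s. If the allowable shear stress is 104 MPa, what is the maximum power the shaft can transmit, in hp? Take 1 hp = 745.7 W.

110 hp

J = π(d_o⁴ − d_i⁴)/32 = π(0.0544⁴ − 0.0226⁴)/32 = 8.342×10^-7 m⁴.
T_max = τ_allow·J/r = 1.04×10^8 × 8.342×10^-7 / 0.0272 = 3190 N·m.
ω = 2π·4.11 = 25.82 rad/s, so P_max = T_max·ω = 8.237×10^4 W.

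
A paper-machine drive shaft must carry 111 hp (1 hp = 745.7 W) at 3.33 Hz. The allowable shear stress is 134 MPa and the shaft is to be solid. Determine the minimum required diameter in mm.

ω = 2π·3.33 = 20.92 rad/s, so T = P/ω = 111×745.7 / 20.92 = 3956 N·m.
For a solid shaft τ_max = 16T/(πd³), so d = (16T/(π τ_allow))^(1/3) = (16·3956/(π·1.34×10^8))^(1/3) = 0.05318 m.

53.2 mm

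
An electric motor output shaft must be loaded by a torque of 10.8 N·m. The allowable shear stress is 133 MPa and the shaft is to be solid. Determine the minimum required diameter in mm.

For a solid shaft τ_max = 16T/(πd³), so d = (16T/(π τ_allow))^(1/3) = (16·10.80/(π·1.33×10^8))^(1/3) = 0.007450 m.

7.45 mm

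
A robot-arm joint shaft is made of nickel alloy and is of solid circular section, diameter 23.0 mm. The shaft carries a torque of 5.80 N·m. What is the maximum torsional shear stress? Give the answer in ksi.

0.352 ksi

J = πd⁴/32 = π(0.0230)⁴/32 = 2.747×10^-8 m⁴.
τ_max = T·r/J = 5.800 × 0.0115 / 2.747×10^-8 = 2.428×10^6 Pa.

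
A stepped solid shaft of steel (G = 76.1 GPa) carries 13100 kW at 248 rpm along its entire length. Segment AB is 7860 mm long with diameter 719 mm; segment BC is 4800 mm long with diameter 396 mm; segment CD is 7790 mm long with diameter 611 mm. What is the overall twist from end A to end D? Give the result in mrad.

18.9 mrad

ω = 2π·248/60 = 25.97 rad/s, so T = P/ω = 13100×10³ / 25.97 = 504400 N·m.
J_AB = π(0.719)⁴/32 = 0.0262 m⁴; J_BC = π(0.396)⁴/32 = 2.41×10^-3 m⁴; J_CD = π(0.611)⁴/32 = 0.0137 m⁴.
θ = (T/G)·Σ L_i/J_i = (504400/76.1×10⁹)·(7.86/0.0262 + 4.80/2.41×10^-3 + 7.79/0.0137) = 0.01894 rad.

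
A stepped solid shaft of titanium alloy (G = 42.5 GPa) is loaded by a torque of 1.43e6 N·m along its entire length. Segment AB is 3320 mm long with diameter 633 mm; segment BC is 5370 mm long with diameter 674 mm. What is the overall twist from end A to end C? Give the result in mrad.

J_AB = π(0.633)⁴/32 = 0.0158 m⁴; J_BC = π(0.674)⁴/32 = 0.0203 m⁴.
θ = (T/G)·Σ L_i/J_i = (1.430e6/42.5×10⁹)·(3.32/0.0158 + 5.37/0.0203) = 0.01601 rad.

16.0 mrad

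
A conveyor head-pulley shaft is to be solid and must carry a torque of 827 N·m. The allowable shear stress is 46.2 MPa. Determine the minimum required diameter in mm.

45.0 mm

For a solid shaft τ_max = 16T/(πd³), so d = (16T/(π τ_allow))^(1/3) = (16·827.0/(π·4.62×10^7))^(1/3) = 0.04501 m.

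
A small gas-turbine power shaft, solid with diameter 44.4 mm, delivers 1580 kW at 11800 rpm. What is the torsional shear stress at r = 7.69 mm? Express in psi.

3740 psi

ω = 2π·11800/60 = 1236 rad/s, so T = P/ω = 1580×10³ / 1236 = 1279 N·m.
J = πd⁴/32 = π(0.0444)⁴/32 = 3.815×10^-7 m⁴.
Shear stress varies linearly with radius: τ = T·r/J = 1279 × 0.00769 / 3.815×10^-7 = 2.577×10^7 Pa.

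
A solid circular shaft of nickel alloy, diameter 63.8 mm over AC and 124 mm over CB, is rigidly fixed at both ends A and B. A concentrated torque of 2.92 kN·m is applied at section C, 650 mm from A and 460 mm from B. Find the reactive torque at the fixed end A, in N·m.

138 N·m

Compatibility: T_A·a/J_AC = T_B·b/J_CB with T_A + T_B = T₀.
J_AC = 1.63×10^-6 m⁴, J_CB = 2.32×10^-5 m⁴, so T_A = T₀·(J_AC/a)/((J_AC/a)+(J_CB/b)) = 138.0 N·m, T_B = 2782 N·m.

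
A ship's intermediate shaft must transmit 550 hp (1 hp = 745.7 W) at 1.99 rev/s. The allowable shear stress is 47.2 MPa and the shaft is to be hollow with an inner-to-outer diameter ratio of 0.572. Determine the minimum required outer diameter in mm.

158 mm

ω = 2π·1.99 = 12.50 rad/s, so T = P/ω = 550×745.7 / 12.50 = 32800 N·m.
For a hollow shaft with d_i/d_o = 0.572: τ_max = 16T/(π d_o³ (1−k⁴)), so d_o = [16T/(π τ_allow (1−k⁴))]^(1/3) = [16·32800/(π·4.72×10^7·0.8930)]^(1/3) = 0.1583 m.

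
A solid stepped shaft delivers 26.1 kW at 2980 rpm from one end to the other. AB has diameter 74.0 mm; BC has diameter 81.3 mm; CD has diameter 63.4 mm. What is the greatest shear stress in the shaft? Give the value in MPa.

ω = 2π·2980/60 = 312.1 rad/s, so T = P/ω = 26.1×10³ / 312.1 = 83.64 N·m.
Under the same torque, τ_max = 16T/(πd³) is largest where d is smallest — segment CD (d = 63.4 mm).
τ_max = 16·83.64/(π·(0.0634)³) = 1.671×10^6 Pa.

1.67 MPa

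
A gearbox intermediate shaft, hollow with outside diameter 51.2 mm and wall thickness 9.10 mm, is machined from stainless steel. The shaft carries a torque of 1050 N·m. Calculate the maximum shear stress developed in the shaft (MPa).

J = π(d_o⁴ − d_i⁴)/32 = π(0.0512⁴ − 0.0330⁴)/32 = 5.582×10^-7 m⁴.
τ_max = T·r/J = 1050 × 0.0256 / 5.582×10^-7 = 4.815×10^7 Pa.

48.2 MPa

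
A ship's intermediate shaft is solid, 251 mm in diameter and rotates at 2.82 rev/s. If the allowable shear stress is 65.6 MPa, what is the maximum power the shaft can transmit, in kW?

J = πd⁴/32 = π(0.251)⁴/32 = 3.897×10^-4 m⁴.
T_max = τ_allow·J/r = 6.56×10^7 × 3.897×10^-4 / 0.126 = 203700 N·m.
ω = 2π·2.82 = 17.72 rad/s, so P_max = T_max·ω = 3.609×10^6 W.

3610 kW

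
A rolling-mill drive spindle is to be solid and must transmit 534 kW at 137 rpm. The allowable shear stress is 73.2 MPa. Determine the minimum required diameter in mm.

137 mm

ω = 2π·137/60 = 14.35 rad/s, so T = P/ω = 534×10³ / 14.35 = 37220 N·m.
For a solid shaft τ_max = 16T/(πd³), so d = (16T/(π τ_allow))^(1/3) = (16·37220/(π·7.32×10^7))^(1/3) = 0.1373 m.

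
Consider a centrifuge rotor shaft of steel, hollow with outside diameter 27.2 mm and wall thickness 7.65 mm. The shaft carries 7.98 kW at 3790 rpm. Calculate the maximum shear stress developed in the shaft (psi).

ω = 2π·3790/60 = 396.9 rad/s, so T = P/ω = 7.98×10³ / 396.9 = 20.11 N·m.
J = π(d_o⁴ − d_i⁴)/32 = π(0.0272⁴ − 0.0119⁴)/32 = 5.177×10^-8 m⁴.
τ_max = T·r/J = 20.11 × 0.0136 / 5.177×10^-8 = 5.282×10^6 Pa.

766 psi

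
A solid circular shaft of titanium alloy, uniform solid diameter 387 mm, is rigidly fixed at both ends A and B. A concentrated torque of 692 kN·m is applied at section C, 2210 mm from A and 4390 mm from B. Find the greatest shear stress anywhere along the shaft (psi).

5870 psi

With uniform GJ and both ends fixed, compatibility θ_AC = θ_CB gives T_A·a = T_B·b, together with T_A + T_B = T₀.
T_A = T₀·b/(a+b) = 692000·4390/6600 = 460300 N·m; T_B = 231700 N·m.
τ in each portion: τ_AC = 4.04×10^7 Pa, τ_CB = 2.04×10^7 Pa; maximum is in AC.
τ_max = T_AC·r/J = 460300·0.194/2.20×10^-3 = 4.044×10^7 Pa.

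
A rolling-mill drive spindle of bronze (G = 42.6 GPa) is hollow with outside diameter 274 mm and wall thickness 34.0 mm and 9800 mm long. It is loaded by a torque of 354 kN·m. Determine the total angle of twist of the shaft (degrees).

J = π(d_o⁴ − d_i⁴)/32 = π(0.274⁴ − 0.206⁴)/32 = 3.766×10^-4 m⁴.
θ = T·L/(G·J) = 354000 × 9.80 / (42.6×10⁹ × 3.766×10^-4) = 0.2163 rad.

12.4°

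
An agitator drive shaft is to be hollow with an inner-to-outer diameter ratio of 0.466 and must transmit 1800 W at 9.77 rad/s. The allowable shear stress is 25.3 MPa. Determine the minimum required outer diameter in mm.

ω = 9.77 rad/s, so T = P/ω = 1800 / 9.770 = 184.2 N·m.
For a hollow shaft with d_i/d_o = 0.466: τ_max = 16T/(π d_o³ (1−k⁴)), so d_o = [16T/(π τ_allow (1−k⁴))]^(1/3) = [16·184.2/(π·2.53×10^7·0.9528)]^(1/3) = 0.03389 m.

33.9 mm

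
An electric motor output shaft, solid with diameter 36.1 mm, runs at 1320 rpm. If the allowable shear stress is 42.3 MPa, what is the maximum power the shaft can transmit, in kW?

J = πd⁴/32 = π(0.0361)⁴/32 = 1.667×10^-7 m⁴.
T_max = τ_allow·J/r = 4.23×10^7 × 1.667×10^-7 / 0.0181 = 390.7 N·m.
ω = 2π·1320/60 = 138.2 rad/s, so P_max = T_max·ω = 5.401×10^4 W.

54.0 kW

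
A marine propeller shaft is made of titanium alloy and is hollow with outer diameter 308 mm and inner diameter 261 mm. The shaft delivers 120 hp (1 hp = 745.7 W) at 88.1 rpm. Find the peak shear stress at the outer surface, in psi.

506 psi

ω = 2π·88.1/60 = 9.226 rad/s, so T = P/ω = 120×745.7 / 9.226 = 9699 N·m.
J = π(d_o⁴ − d_i⁴)/32 = π(0.308⁴ − 0.261⁴)/32 = 4.279×10^-4 m⁴.
τ_max = T·r/J = 9699 × 0.154 / 4.279×10^-4 = 3.491×10^6 Pa.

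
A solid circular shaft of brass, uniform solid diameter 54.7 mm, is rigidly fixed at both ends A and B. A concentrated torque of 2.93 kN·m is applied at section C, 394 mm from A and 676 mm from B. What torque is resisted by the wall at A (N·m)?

1850 N·m

With uniform GJ and both ends fixed, compatibility θ_AC = θ_CB gives T_A·a = T_B·b, together with T_A + T_B = T₀.
T_A = T₀·b/(a+b) = 2930·676/1070 = 1851 N·m; T_B = 1079 N·m.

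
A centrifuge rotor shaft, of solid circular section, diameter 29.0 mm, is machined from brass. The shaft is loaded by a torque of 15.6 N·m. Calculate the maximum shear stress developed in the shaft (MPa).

J = πd⁴/32 = π(0.0290)⁴/32 = 6.944×10^-8 m⁴.
τ_max = T·r/J = 15.60 × 0.0145 / 6.944×10^-8 = 3.258×10^6 Pa.

3.26 MPa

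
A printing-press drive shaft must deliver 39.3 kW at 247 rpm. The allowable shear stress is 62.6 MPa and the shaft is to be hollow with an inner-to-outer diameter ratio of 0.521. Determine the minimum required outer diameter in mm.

51.1 mm

ω = 2π·247/60 = 25.87 rad/s, so T = P/ω = 39.3×10³ / 25.87 = 1519 N·m.
For a hollow shaft with d_i/d_o = 0.521: τ_max = 16T/(π d_o³ (1−k⁴)), so d_o = [16T/(π τ_allow (1−k⁴))]^(1/3) = [16·1519/(π·6.26×10^7·0.9263)]^(1/3) = 0.05110 m.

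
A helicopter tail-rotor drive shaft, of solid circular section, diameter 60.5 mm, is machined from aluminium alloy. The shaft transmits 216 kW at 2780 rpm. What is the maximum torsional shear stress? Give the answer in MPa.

17.1 MPa

ω = 2π·2780/60 = 291.1 rad/s, so T = P/ω = 216×10³ / 291.1 = 742.0 N·m.
J = πd⁴/32 = π(0.0605)⁴/32 = 1.315×10^-6 m⁴.
τ_max = T·r/J = 742.0 × 0.0302 / 1.315×10^-6 = 1.706×10^7 Pa.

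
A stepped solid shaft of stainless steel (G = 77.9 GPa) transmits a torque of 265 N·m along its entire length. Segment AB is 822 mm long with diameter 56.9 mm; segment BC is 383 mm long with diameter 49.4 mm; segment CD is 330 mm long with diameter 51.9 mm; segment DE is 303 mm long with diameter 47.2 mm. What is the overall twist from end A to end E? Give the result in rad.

J_AB = π(0.0569)⁴/32 = 1.03×10^-6 m⁴; J_BC = π(0.0494)⁴/32 = 5.85×10^-7 m⁴; J_CD = π(0.0519)⁴/32 = 7.12×10^-7 m⁴; J_DE = π(0.0472)⁴/32 = 4.87×10^-7 m⁴.
θ = (T/G)·Σ L_i/J_i = (265.0/77.9×10⁹)·(0.822/1.03×10^-6 + 0.383/5.85×10^-7 + 0.330/7.12×10^-7 + 0.303/4.87×10^-7) = 8.637×10^-3 rad.

0.00864 rad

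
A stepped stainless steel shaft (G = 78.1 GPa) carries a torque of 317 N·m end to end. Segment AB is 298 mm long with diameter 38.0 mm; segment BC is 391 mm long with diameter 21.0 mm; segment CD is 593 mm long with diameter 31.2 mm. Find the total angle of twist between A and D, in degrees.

6.58°

J_AB = π(0.0380)⁴/32 = 2.05×10^-7 m⁴; J_BC = π(0.0210)⁴/32 = 1.91×10^-8 m⁴; J_CD = π(0.0312)⁴/32 = 9.30×10^-8 m⁴.
θ = (T/G)·Σ L_i/J_i = (317.0/78.1×10⁹)·(0.298/2.05×10^-7 + 0.391/1.91×10^-8 + 0.593/9.30×10^-8) = 0.1149 rad.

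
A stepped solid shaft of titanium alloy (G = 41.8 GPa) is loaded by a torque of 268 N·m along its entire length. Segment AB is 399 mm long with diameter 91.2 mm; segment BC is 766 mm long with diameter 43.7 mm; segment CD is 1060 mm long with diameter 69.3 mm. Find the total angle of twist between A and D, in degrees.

J_AB = π(0.0912)⁴/32 = 6.79×10^-6 m⁴; J_BC = π(0.0437)⁴/32 = 3.58×10^-7 m⁴; J_CD = π(0.0693)⁴/32 = 2.26×10^-6 m⁴.
θ = (T/G)·Σ L_i/J_i = (268.0/41.8×10⁹)·(0.399/6.79×10^-6 + 0.766/3.58×10^-7 + 1.06/2.26×10^-6) = 0.01710 rad.

0.979°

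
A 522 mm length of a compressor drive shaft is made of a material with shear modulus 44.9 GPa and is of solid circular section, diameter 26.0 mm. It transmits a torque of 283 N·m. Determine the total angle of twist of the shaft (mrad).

J = πd⁴/32 = π(0.0260)⁴/32 = 4.486×10^-8 m⁴.
θ = T·L/(G·J) = 283.0 × 0.522 / (44.9×10⁹ × 4.486×10^-8) = 0.07334 rad.

73.3 mrad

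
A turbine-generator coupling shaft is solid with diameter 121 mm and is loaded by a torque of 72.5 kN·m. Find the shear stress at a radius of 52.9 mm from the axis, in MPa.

J = πd⁴/32 = π(0.121)⁴/32 = 2.104×10^-5 m⁴.
Shear stress varies linearly with radius: τ = T·r/J = 72500 × 0.0529 / 2.104×10^-5 = 1.822×10^8 Pa.

182 MPa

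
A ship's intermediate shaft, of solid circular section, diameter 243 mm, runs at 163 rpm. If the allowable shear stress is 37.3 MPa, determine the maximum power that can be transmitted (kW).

1790 kW

J = πd⁴/32 = π(0.243)⁴/32 = 3.423×10^-4 m⁴.
T_max = τ_allow·J/r = 3.73×10^7 × 3.423×10^-4 / 0.121 = 105100 N·m.
ω = 2π·163/60 = 17.07 rad/s, so P_max = T_max·ω = 1.794×10^6 W.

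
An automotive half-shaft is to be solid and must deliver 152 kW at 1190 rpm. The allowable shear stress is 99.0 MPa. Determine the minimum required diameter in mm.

39.7 mm

ω = 2π·1190/60 = 124.6 rad/s, so T = P/ω = 152×10³ / 124.6 = 1220 N·m.
For a solid shaft τ_max = 16T/(πd³), so d = (16T/(π τ_allow))^(1/3) = (16·1220/(π·9.90×10^7))^(1/3) = 0.03974 m.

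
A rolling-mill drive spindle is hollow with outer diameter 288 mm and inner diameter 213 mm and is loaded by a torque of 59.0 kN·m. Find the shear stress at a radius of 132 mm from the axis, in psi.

2390 psi

J = π(d_o⁴ − d_i⁴)/32 = π(0.288⁴ − 0.213⁴)/32 = 4.733×10^-4 m⁴.
Shear stress varies linearly with radius: τ = T·r/J = 59000 × 0.132 / 4.733×10^-4 = 1.645×10^7 Pa.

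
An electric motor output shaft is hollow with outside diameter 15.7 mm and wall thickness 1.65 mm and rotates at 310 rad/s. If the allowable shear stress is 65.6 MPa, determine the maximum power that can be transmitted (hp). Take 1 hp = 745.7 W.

12.7 hp

J = π(d_o⁴ − d_i⁴)/32 = π(0.0157⁴ − 0.0124⁴)/32 = 3.644×10^-9 m⁴.
T_max = τ_allow·J/r = 6.56×10^7 × 3.644×10^-9 / 0.00785 = 30.45 N·m.
ω = 310 rad/s, so P_max = T_max·ω = 9439 W.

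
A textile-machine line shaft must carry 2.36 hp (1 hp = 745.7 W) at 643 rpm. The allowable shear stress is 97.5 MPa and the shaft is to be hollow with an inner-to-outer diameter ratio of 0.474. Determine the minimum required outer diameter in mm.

11.3 mm

ω = 2π·643/60 = 67.33 rad/s, so T = P/ω = 2.36×745.7 / 67.33 = 26.14 N·m.
For a hollow shaft with d_i/d_o = 0.474: τ_max = 16T/(π d_o³ (1−k⁴)), so d_o = [16T/(π τ_allow (1−k⁴))]^(1/3) = [16·26.14/(π·9.75×10^7·0.9495)]^(1/3) = 0.01129 m.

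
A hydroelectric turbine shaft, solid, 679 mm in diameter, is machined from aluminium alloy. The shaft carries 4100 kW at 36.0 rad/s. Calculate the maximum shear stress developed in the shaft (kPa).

1850 kPa

ω = 36.0 rad/s, so T = P/ω = 4100×10³ / 36.00 = 113900 N·m.
J = πd⁴/32 = π(0.679)⁴/32 = 0.02087 m⁴.
τ_max = T·r/J = 113900 × 0.340 / 0.02087 = 1.853×10^6 Pa.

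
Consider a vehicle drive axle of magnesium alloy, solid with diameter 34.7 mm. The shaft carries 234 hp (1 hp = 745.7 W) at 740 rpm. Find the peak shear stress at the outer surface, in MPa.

274 MPa

ω = 2π·740/60 = 77.49 rad/s, so T = P/ω = 234×745.7 / 77.49 = 2252 N·m.
J = πd⁴/32 = π(0.0347)⁴/32 = 1.423×10^-7 m⁴.
τ_max = T·r/J = 2252 × 0.0174 / 1.423×10^-7 = 2.745×10^8 Pa.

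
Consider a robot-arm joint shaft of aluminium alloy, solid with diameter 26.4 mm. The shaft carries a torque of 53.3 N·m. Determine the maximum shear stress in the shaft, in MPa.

J = πd⁴/32 = π(0.0264)⁴/32 = 4.769×10^-8 m⁴.
τ_max = T·r/J = 53.30 × 0.0132 / 4.769×10^-8 = 1.475×10^7 Pa.

14.8 MPa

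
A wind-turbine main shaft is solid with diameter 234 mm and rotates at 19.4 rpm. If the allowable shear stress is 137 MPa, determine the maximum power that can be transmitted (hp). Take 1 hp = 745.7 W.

939 hp

J = πd⁴/32 = π(0.234)⁴/32 = 2.943×10^-4 m⁴.
T_max = τ_allow·J/r = 1.37×10^8 × 2.943×10^-4 / 0.117 = 344700 N·m.
ω = 2π·19.4/60 = 2.032 rad/s, so P_max = T_max·ω = 7.002×10^5 W.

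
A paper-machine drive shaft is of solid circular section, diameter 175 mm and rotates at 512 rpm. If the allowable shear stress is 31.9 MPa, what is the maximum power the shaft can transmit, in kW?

J = πd⁴/32 = π(0.175)⁴/32 = 9.208×10^-5 m⁴.
T_max = τ_allow·J/r = 3.19×10^7 × 9.208×10^-5 / 0.0875 = 33570 N·m.
ω = 2π·512/60 = 53.62 rad/s, so P_max = T_max·ω = 1.800×10^6 W.

1800 kW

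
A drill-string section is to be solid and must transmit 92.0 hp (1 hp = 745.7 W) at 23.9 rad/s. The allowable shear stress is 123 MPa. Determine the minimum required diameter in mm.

49.2 mm

ω = 23.9 rad/s, so T = P/ω = 92.0×745.7 / 23.90 = 2870 N·m.
For a solid shaft τ_max = 16T/(πd³), so d = (16T/(π τ_allow))^(1/3) = (16·2870/(π·1.23×10^8))^(1/3) = 0.04917 m.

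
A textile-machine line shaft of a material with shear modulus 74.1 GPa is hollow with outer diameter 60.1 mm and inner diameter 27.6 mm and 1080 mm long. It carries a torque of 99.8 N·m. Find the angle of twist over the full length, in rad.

J = π(d_o⁴ − d_i⁴)/32 = π(0.0601⁴ − 0.0276⁴)/32 = 1.224×10^-6 m⁴.
θ = T·L/(G·J) = 99.80 × 1.08 / (74.1×10⁹ × 1.224×10^-6) = 1.188×10^-3 rad.

0.00119 rad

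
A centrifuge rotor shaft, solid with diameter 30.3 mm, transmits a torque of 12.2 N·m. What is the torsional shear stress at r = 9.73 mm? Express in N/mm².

J = πd⁴/32 = π(0.0303)⁴/32 = 8.275×10^-8 m⁴.
Shear stress varies linearly with radius: τ = T·r/J = 12.20 × 0.00973 / 8.275×10^-8 = 1.435×10^6 Pa.

1.43 N/mm²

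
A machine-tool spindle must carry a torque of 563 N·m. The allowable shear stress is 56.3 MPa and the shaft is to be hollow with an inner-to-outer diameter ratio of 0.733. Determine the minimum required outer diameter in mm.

41.5 mm

For a hollow shaft with d_i/d_o = 0.733: τ_max = 16T/(π d_o³ (1−k⁴)), so d_o = [16T/(π τ_allow (1−k⁴))]^(1/3) = [16·563.0/(π·5.63×10^7·0.7113)]^(1/3) = 0.04152 m.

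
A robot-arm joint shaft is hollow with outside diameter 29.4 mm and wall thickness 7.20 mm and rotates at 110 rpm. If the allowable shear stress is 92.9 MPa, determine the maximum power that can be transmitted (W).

J = π(d_o⁴ − d_i⁴)/32 = π(0.0294⁴ − 0.0150⁴)/32 = 6.838×10^-8 m⁴.
T_max = τ_allow·J/r = 9.29×10^7 × 6.838×10^-8 / 0.0147 = 432.1 N·m.
ω = 2π·110/60 = 11.52 rad/s, so P_max = T_max·ω = 4978 W.

4980 W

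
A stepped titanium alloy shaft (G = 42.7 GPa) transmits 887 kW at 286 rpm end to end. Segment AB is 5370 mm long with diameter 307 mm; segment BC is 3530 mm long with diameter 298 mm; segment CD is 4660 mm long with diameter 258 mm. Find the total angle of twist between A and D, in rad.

0.0149 rad

ω = 2π·286/60 = 29.95 rad/s, so T = P/ω = 887×10³ / 29.95 = 29620 N·m.
J_AB = π(0.307)⁴/32 = 8.72×10^-4 m⁴; J_BC = π(0.298)⁴/32 = 7.74×10^-4 m⁴; J_CD = π(0.258)⁴/32 = 4.35×10^-4 m⁴.
θ = (T/G)·Σ L_i/J_i = (29620/42.7×10⁹)·(5.37/8.72×10^-4 + 3.53/7.74×10^-4 + 4.66/4.35×10^-4) = 0.01486 rad.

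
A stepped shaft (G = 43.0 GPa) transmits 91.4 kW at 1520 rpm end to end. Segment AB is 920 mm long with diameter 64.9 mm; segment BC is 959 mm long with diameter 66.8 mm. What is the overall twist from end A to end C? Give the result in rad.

0.0136 rad

ω = 2π·1520/60 = 159.2 rad/s, so T = P/ω = 91.4×10³ / 159.2 = 574.2 N·m.
J_AB = π(0.0649)⁴/32 = 1.74×10^-6 m⁴; J_BC = π(0.0668)⁴/32 = 1.95×10^-6 m⁴.
θ = (T/G)·Σ L_i/J_i = (574.2/43.0×10⁹)·(0.920/1.74×10^-6 + 0.959/1.95×10^-6) = 0.01360 rad.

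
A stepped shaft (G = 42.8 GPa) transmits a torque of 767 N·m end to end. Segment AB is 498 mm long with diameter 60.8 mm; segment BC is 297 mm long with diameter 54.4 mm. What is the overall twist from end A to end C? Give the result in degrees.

J_AB = π(0.0608)⁴/32 = 1.34×10^-6 m⁴; J_BC = π(0.0544)⁴/32 = 8.60×10^-7 m⁴.
θ = (T/G)·Σ L_i/J_i = (767.0/42.8×10⁹)·(0.498/1.34×10^-6 + 0.297/8.60×10^-7) = 0.01284 rad.

0.736°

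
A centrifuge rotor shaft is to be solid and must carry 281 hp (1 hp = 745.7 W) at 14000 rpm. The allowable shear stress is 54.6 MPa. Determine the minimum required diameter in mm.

ω = 2π·14000/60 = 1466 rad/s, so T = P/ω = 281×745.7 / 1466 = 142.9 N·m.
For a solid shaft τ_max = 16T/(πd³), so d = (16T/(π τ_allow))^(1/3) = (16·142.9/(π·5.46×10^7))^(1/3) = 0.02371 m.

23.7 mm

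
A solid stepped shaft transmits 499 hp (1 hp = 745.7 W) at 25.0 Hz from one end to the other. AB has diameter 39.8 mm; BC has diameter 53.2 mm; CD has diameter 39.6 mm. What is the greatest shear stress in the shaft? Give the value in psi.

ω = 2π·25.0 = 157.1 rad/s, so T = P/ω = 499×745.7 / 157.1 = 2369 N·m.
Under the same torque, τ_max = 16T/(πd³) is largest where d is smallest — segment CD (d = 39.6 mm).
τ_max = 16·2369/(π·(0.0396)³) = 1.943×10^8 Pa.

28200 psi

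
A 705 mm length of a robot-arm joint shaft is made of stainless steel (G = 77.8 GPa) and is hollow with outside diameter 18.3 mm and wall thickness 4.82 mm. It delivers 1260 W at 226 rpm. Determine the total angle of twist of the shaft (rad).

0.0461 rad

ω = 2π·226/60 = 23.67 rad/s, so T = P/ω = 1260 / 23.67 = 53.24 N·m.
J = π(d_o⁴ − d_i⁴)/32 = π(0.0183⁴ − 0.00866⁴)/32 = 1.046×10^-8 m⁴.
θ = T·L/(G·J) = 53.24 × 0.705 / (77.8×10⁹ × 1.046×10^-8) = 0.04613 rad.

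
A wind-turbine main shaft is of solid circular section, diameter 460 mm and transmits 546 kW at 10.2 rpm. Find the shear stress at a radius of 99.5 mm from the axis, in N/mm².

11.6 N/mm²

ω = 2π·10.2/60 = 1.068 rad/s, so T = P/ω = 546×10³ / 1.068 = 511200 N·m.
J = πd⁴/32 = π(0.460)⁴/32 = 4.396×10^-3 m⁴.
Shear stress varies linearly with radius: τ = T·r/J = 511200 × 0.0995 / 4.396×10^-3 = 1.157×10^7 Pa.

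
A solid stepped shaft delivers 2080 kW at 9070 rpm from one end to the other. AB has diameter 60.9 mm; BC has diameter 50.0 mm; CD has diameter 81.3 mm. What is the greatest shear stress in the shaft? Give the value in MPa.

89.2 MPa

ω = 2π·9070/60 = 949.8 rad/s, so T = P/ω = 2080×10³ / 949.8 = 2190 N·m.
Under the same torque, τ_max = 16T/(πd³) is largest where d is smallest — segment BC (d = 50.0 mm).
τ_max = 16·2190/(π·(0.0500)³) = 8.923×10^7 Pa.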